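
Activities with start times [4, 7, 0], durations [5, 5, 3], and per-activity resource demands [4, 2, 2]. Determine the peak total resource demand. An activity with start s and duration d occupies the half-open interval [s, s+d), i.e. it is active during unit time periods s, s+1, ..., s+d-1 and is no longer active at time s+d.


Each activity i is active on [start_i, start_i + duration_i).
Compute total resource usage per time slot:
  t=0: active resources = [2], total = 2
  t=1: active resources = [2], total = 2
  t=2: active resources = [2], total = 2
  t=3: active resources = [], total = 0
  t=4: active resources = [4], total = 4
  t=5: active resources = [4], total = 4
  t=6: active resources = [4], total = 4
  t=7: active resources = [4, 2], total = 6
  t=8: active resources = [4, 2], total = 6
  t=9: active resources = [2], total = 2
  t=10: active resources = [2], total = 2
  t=11: active resources = [2], total = 2
Peak resource demand = 6

6


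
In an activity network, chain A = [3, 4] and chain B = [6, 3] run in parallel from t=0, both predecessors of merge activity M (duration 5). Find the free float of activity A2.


ES(A2) = sum of predecessors on chain A = 3
EF(A2) = ES + duration = 3 + 4 = 7
Successor of A2 is M. ES(M) = max(sum(A), sum(B)) = max(7, 9) = 9
Free float = ES(successor) - EF(current) = 9 - 7 = 2

2


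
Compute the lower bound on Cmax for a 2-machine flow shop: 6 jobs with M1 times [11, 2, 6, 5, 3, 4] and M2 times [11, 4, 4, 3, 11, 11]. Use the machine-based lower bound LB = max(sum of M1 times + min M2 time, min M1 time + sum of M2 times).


LB1 = sum(M1 times) + min(M2 times) = 31 + 3 = 34
LB2 = min(M1 times) + sum(M2 times) = 2 + 44 = 46
Lower bound = max(LB1, LB2) = max(34, 46) = 46

46


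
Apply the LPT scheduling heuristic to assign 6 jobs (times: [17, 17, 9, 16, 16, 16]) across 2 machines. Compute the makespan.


Sort jobs in decreasing order (LPT): [17, 17, 16, 16, 16, 9]
Assign each job to the least loaded machine:
  Machine 1: jobs [17, 16, 16], load = 49
  Machine 2: jobs [17, 16, 9], load = 42
Makespan = max load = 49

49


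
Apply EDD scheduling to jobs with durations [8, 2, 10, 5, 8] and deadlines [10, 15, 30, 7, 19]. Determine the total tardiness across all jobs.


Sort by due date (EDD order): [(5, 7), (8, 10), (2, 15), (8, 19), (10, 30)]
Compute completion times and tardiness:
  Job 1: p=5, d=7, C=5, tardiness=max(0,5-7)=0
  Job 2: p=8, d=10, C=13, tardiness=max(0,13-10)=3
  Job 3: p=2, d=15, C=15, tardiness=max(0,15-15)=0
  Job 4: p=8, d=19, C=23, tardiness=max(0,23-19)=4
  Job 5: p=10, d=30, C=33, tardiness=max(0,33-30)=3
Total tardiness = 10

10


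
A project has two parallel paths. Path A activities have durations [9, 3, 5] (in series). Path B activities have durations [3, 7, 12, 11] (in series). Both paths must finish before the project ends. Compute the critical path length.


Path A total = 9 + 3 + 5 = 17
Path B total = 3 + 7 + 12 + 11 = 33
Critical path = longest path = max(17, 33) = 33

33


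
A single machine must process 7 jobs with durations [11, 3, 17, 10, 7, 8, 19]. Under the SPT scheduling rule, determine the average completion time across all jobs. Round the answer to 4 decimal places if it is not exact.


Sort jobs by processing time (SPT order): [3, 7, 8, 10, 11, 17, 19]
Compute completion times sequentially:
  Job 1: processing = 3, completes at 3
  Job 2: processing = 7, completes at 10
  Job 3: processing = 8, completes at 18
  Job 4: processing = 10, completes at 28
  Job 5: processing = 11, completes at 39
  Job 6: processing = 17, completes at 56
  Job 7: processing = 19, completes at 75
Sum of completion times = 229
Average completion time = 229/7 = 32.7143

32.7143


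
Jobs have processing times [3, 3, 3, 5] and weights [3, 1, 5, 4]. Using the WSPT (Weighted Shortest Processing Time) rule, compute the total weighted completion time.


Compute p/w ratios and sort ascending (WSPT): [(3, 5), (3, 3), (5, 4), (3, 1)]
Compute weighted completion times:
  Job (p=3,w=5): C=3, w*C=5*3=15
  Job (p=3,w=3): C=6, w*C=3*6=18
  Job (p=5,w=4): C=11, w*C=4*11=44
  Job (p=3,w=1): C=14, w*C=1*14=14
Total weighted completion time = 91

91


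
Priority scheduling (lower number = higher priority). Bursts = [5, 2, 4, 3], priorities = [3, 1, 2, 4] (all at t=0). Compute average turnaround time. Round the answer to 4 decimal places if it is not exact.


Sort by priority (ascending = highest first):
Order: [(1, 2), (2, 4), (3, 5), (4, 3)]
Completion times:
  Priority 1, burst=2, C=2
  Priority 2, burst=4, C=6
  Priority 3, burst=5, C=11
  Priority 4, burst=3, C=14
Average turnaround = 33/4 = 8.25

8.25


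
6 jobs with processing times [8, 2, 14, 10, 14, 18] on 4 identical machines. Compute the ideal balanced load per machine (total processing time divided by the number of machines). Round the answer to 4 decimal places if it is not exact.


Total processing time = 8 + 2 + 14 + 10 + 14 + 18 = 66
Number of machines = 4
Ideal balanced load = 66 / 4 = 16.5

16.5


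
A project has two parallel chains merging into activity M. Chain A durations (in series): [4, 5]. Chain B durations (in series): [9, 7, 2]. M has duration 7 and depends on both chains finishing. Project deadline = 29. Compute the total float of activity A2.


Forward pass: ES(A2) = sum of predecessors on chain A = 4
EF = ES + duration = 4 + 5 = 9
Backward pass: LF(M) = deadline = 29; LS(M) = 29 - 7 = 22
LF(A2) = LS(M) - sum(successors on chain A) = 22 - 0 = 22
LS = LF - duration = 22 - 5 = 17
Total float = LS - ES = 17 - 4 = 13

13


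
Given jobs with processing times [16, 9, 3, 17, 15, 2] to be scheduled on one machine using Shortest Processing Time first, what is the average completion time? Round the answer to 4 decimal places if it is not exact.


Sort jobs by processing time (SPT order): [2, 3, 9, 15, 16, 17]
Compute completion times sequentially:
  Job 1: processing = 2, completes at 2
  Job 2: processing = 3, completes at 5
  Job 3: processing = 9, completes at 14
  Job 4: processing = 15, completes at 29
  Job 5: processing = 16, completes at 45
  Job 6: processing = 17, completes at 62
Sum of completion times = 157
Average completion time = 157/6 = 26.1667

26.1667


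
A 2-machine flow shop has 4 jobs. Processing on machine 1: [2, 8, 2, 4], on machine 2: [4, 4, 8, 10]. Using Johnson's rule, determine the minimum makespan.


Apply Johnson's rule:
  Group 1 (a <= b): [(1, 2, 4), (3, 2, 8), (4, 4, 10)]
  Group 2 (a > b): [(2, 8, 4)]
Optimal job order: [1, 3, 4, 2]
Schedule:
  Job 1: M1 done at 2, M2 done at 6
  Job 3: M1 done at 4, M2 done at 14
  Job 4: M1 done at 8, M2 done at 24
  Job 2: M1 done at 16, M2 done at 28
Makespan = 28

28


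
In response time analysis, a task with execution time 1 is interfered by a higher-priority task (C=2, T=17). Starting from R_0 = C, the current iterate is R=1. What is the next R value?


R_next = C + ceil(R_prev / T_hp) * C_hp
ceil(1 / 17) = ceil(0.0588) = 1
Interference = 1 * 2 = 2
R_next = 1 + 2 = 3

3


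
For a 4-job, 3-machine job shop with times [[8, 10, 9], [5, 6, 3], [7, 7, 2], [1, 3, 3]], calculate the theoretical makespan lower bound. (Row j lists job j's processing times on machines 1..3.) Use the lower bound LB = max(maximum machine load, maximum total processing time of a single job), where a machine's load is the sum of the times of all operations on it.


Machine loads:
  Machine 1: 8 + 5 + 7 + 1 = 21
  Machine 2: 10 + 6 + 7 + 3 = 26
  Machine 3: 9 + 3 + 2 + 3 = 17
Max machine load = 26
Job totals:
  Job 1: 27
  Job 2: 14
  Job 3: 16
  Job 4: 7
Max job total = 27
Lower bound = max(26, 27) = 27

27


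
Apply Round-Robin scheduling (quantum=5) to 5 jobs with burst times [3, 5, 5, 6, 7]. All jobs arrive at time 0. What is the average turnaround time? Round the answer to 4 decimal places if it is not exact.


Time quantum = 5
Execution trace:
  J1 runs 3 units, time = 3
  J2 runs 5 units, time = 8
  J3 runs 5 units, time = 13
  J4 runs 5 units, time = 18
  J5 runs 5 units, time = 23
  J4 runs 1 units, time = 24
  J5 runs 2 units, time = 26
Finish times: [3, 8, 13, 24, 26]
Average turnaround = 74/5 = 14.8

14.8


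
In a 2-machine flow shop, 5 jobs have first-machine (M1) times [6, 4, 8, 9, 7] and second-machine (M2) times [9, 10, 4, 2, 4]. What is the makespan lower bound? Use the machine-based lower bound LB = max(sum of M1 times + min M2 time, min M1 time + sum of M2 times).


LB1 = sum(M1 times) + min(M2 times) = 34 + 2 = 36
LB2 = min(M1 times) + sum(M2 times) = 4 + 29 = 33
Lower bound = max(LB1, LB2) = max(36, 33) = 36

36


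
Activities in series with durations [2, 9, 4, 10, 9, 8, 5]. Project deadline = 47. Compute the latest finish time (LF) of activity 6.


LF(activity 6) = deadline - sum of successor durations
Successors: activities 7 through 7 with durations [5]
Sum of successor durations = 5
LF = 47 - 5 = 42

42


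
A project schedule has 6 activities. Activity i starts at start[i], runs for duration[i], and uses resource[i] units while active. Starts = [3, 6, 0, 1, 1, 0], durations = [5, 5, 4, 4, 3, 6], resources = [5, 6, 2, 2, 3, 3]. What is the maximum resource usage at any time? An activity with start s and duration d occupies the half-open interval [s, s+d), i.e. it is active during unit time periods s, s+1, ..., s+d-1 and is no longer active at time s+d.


Each activity i is active on [start_i, start_i + duration_i).
Compute total resource usage per time slot:
  t=0: active resources = [2, 3], total = 5
  t=1: active resources = [2, 2, 3, 3], total = 10
  t=2: active resources = [2, 2, 3, 3], total = 10
  t=3: active resources = [5, 2, 2, 3, 3], total = 15
  t=4: active resources = [5, 2, 3], total = 10
  t=5: active resources = [5, 3], total = 8
  t=6: active resources = [5, 6], total = 11
  t=7: active resources = [5, 6], total = 11
  t=8: active resources = [6], total = 6
  t=9: active resources = [6], total = 6
  t=10: active resources = [6], total = 6
Peak resource demand = 15

15


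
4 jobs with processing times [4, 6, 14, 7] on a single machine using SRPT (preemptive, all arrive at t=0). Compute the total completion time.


Since all jobs arrive at t=0, SRPT equals SPT ordering.
SPT order: [4, 6, 7, 14]
Completion times:
  Job 1: p=4, C=4
  Job 2: p=6, C=10
  Job 3: p=7, C=17
  Job 4: p=14, C=31
Total completion time = 4 + 10 + 17 + 31 = 62

62


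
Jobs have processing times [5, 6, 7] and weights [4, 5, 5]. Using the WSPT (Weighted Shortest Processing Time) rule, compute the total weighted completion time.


Compute p/w ratios and sort ascending (WSPT): [(6, 5), (5, 4), (7, 5)]
Compute weighted completion times:
  Job (p=6,w=5): C=6, w*C=5*6=30
  Job (p=5,w=4): C=11, w*C=4*11=44
  Job (p=7,w=5): C=18, w*C=5*18=90
Total weighted completion time = 164

164


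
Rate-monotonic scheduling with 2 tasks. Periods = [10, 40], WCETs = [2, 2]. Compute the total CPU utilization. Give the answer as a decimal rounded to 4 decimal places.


Compute individual utilizations (exact fractions):
  Task 1: C/T = 2/10 = 1/5 (approx. 0.2)
  Task 2: C/T = 2/40 = 1/20 (approx. 0.05)
Total utilization U = 1/5 + 1/20 = 1/4
Rounded to 4 decimal places: U = 0.2500
RM (Liu & Layland) bound for 2 tasks = 0.828427; compare with U = 1/4 (approx. 0.250000)
U <= bound, so schedulable by RM sufficient condition.

0.2500


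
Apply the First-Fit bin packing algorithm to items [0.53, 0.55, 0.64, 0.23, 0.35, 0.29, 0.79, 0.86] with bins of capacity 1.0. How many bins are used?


Place items sequentially using First-Fit:
  Item 0.53 -> new Bin 1
  Item 0.55 -> new Bin 2
  Item 0.64 -> new Bin 3
  Item 0.23 -> Bin 1 (now 0.76)
  Item 0.35 -> Bin 2 (now 0.9)
  Item 0.29 -> Bin 3 (now 0.93)
  Item 0.79 -> new Bin 4
  Item 0.86 -> new Bin 5
Total bins used = 5

5


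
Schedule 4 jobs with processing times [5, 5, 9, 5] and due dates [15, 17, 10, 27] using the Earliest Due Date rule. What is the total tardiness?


Sort by due date (EDD order): [(9, 10), (5, 15), (5, 17), (5, 27)]
Compute completion times and tardiness:
  Job 1: p=9, d=10, C=9, tardiness=max(0,9-10)=0
  Job 2: p=5, d=15, C=14, tardiness=max(0,14-15)=0
  Job 3: p=5, d=17, C=19, tardiness=max(0,19-17)=2
  Job 4: p=5, d=27, C=24, tardiness=max(0,24-27)=0
Total tardiness = 2

2


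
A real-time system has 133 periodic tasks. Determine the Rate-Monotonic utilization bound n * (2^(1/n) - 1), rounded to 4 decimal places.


Compute 2^(1/133) = 1.0052252371
Subtract 1: 1.0052252371 - 1 = 0.0052252371
Multiply by n: 133 * 0.0052252371 = 0.6949565343
Round to 4 dp: 0.6950

0.6950


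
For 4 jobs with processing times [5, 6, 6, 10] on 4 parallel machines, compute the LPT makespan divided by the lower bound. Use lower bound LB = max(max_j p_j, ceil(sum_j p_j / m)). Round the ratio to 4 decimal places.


LPT order: [10, 6, 6, 5]
Machine loads after assignment: [10, 6, 6, 5]
LPT makespan = 10
Lower bound = max(max_job, ceil(total/4)) = max(10, 7) = 10
Ratio = 10 / 10 = 1.0

1.0


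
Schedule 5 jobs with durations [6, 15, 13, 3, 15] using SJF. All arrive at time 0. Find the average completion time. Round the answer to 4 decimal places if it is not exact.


SJF order (ascending): [3, 6, 13, 15, 15]
Completion times:
  Job 1: burst=3, C=3
  Job 2: burst=6, C=9
  Job 3: burst=13, C=22
  Job 4: burst=15, C=37
  Job 5: burst=15, C=52
Average completion = 123/5 = 24.6

24.6


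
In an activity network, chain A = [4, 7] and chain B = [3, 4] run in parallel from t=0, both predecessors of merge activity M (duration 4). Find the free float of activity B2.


ES(B2) = sum of predecessors on chain B = 3
EF(B2) = ES + duration = 3 + 4 = 7
Successor of B2 is M. ES(M) = max(sum(A), sum(B)) = max(11, 7) = 11
Free float = ES(successor) - EF(current) = 11 - 7 = 4

4


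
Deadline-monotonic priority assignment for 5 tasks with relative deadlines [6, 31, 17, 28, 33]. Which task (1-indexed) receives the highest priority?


Sort tasks by relative deadline (ascending):
  Task 1: deadline = 6
  Task 3: deadline = 17
  Task 4: deadline = 28
  Task 2: deadline = 31
  Task 5: deadline = 33
Priority order (highest first): [1, 3, 4, 2, 5]
Highest priority task = 1

1


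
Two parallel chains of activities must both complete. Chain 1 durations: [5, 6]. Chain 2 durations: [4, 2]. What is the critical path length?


Path A total = 5 + 6 = 11
Path B total = 4 + 2 = 6
Critical path = longest path = max(11, 6) = 11

11


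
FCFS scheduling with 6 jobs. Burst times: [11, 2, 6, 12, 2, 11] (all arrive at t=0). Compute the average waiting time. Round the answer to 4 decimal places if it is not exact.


FCFS order (as given): [11, 2, 6, 12, 2, 11]
Waiting times:
  Job 1: wait = 0
  Job 2: wait = 11
  Job 3: wait = 13
  Job 4: wait = 19
  Job 5: wait = 31
  Job 6: wait = 33
Sum of waiting times = 107
Average waiting time = 107/6 = 17.8333

17.8333


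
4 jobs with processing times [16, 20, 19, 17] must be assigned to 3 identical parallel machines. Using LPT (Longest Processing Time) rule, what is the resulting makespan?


Sort jobs in decreasing order (LPT): [20, 19, 17, 16]
Assign each job to the least loaded machine:
  Machine 1: jobs [20], load = 20
  Machine 2: jobs [19], load = 19
  Machine 3: jobs [17, 16], load = 33
Makespan = max load = 33

33


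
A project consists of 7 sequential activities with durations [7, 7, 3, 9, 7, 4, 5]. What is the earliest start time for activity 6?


Activity 6 starts after activities 1 through 5 complete.
Predecessor durations: [7, 7, 3, 9, 7]
ES = 7 + 7 + 3 + 9 + 7 = 33

33


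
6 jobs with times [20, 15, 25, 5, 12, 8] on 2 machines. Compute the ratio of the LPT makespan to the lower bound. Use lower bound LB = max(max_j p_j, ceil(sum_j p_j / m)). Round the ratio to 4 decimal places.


LPT order: [25, 20, 15, 12, 8, 5]
Machine loads after assignment: [42, 43]
LPT makespan = 43
Lower bound = max(max_job, ceil(total/2)) = max(25, 43) = 43
Ratio = 43 / 43 = 1.0

1.0


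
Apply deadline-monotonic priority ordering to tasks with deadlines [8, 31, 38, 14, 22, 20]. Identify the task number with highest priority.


Sort tasks by relative deadline (ascending):
  Task 1: deadline = 8
  Task 4: deadline = 14
  Task 6: deadline = 20
  Task 5: deadline = 22
  Task 2: deadline = 31
  Task 3: deadline = 38
Priority order (highest first): [1, 4, 6, 5, 2, 3]
Highest priority task = 1

1


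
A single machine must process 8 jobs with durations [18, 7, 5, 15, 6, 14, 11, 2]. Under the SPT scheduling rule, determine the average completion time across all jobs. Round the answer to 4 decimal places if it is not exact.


Sort jobs by processing time (SPT order): [2, 5, 6, 7, 11, 14, 15, 18]
Compute completion times sequentially:
  Job 1: processing = 2, completes at 2
  Job 2: processing = 5, completes at 7
  Job 3: processing = 6, completes at 13
  Job 4: processing = 7, completes at 20
  Job 5: processing = 11, completes at 31
  Job 6: processing = 14, completes at 45
  Job 7: processing = 15, completes at 60
  Job 8: processing = 18, completes at 78
Sum of completion times = 256
Average completion time = 256/8 = 32.0

32.0


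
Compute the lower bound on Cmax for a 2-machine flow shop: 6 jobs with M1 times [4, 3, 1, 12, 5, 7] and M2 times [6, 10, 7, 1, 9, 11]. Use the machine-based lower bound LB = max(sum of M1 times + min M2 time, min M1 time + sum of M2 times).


LB1 = sum(M1 times) + min(M2 times) = 32 + 1 = 33
LB2 = min(M1 times) + sum(M2 times) = 1 + 44 = 45
Lower bound = max(LB1, LB2) = max(33, 45) = 45

45


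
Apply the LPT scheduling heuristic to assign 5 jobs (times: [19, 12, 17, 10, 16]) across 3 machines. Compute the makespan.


Sort jobs in decreasing order (LPT): [19, 17, 16, 12, 10]
Assign each job to the least loaded machine:
  Machine 1: jobs [19], load = 19
  Machine 2: jobs [17, 10], load = 27
  Machine 3: jobs [16, 12], load = 28
Makespan = max load = 28

28


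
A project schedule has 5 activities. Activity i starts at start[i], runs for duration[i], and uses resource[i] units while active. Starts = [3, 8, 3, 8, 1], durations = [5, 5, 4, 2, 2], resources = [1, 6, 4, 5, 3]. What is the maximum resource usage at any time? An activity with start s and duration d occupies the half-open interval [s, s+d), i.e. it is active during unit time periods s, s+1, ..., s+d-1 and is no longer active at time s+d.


Each activity i is active on [start_i, start_i + duration_i).
Compute total resource usage per time slot:
  t=0: active resources = [], total = 0
  t=1: active resources = [3], total = 3
  t=2: active resources = [3], total = 3
  t=3: active resources = [1, 4], total = 5
  t=4: active resources = [1, 4], total = 5
  t=5: active resources = [1, 4], total = 5
  t=6: active resources = [1, 4], total = 5
  t=7: active resources = [1], total = 1
  t=8: active resources = [6, 5], total = 11
  t=9: active resources = [6, 5], total = 11
  t=10: active resources = [6], total = 6
  t=11: active resources = [6], total = 6
  t=12: active resources = [6], total = 6
Peak resource demand = 11

11


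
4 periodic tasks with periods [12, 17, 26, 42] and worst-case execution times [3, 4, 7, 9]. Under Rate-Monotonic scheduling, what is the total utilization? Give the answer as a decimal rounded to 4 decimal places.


Compute individual utilizations (exact fractions):
  Task 1: C/T = 3/12 = 1/4 (approx. 0.25)
  Task 2: C/T = 4/17 (approx. 0.2353)
  Task 3: C/T = 7/26 (approx. 0.2692)
  Task 4: C/T = 9/42 = 3/14 (approx. 0.2143)
Total utilization U = 1/4 + 4/17 + 7/26 + 3/14 = 5995/6188
Rounded to 4 decimal places: U = 0.9688
RM (Liu & Layland) bound for 4 tasks = 0.756828; compare with U = 5995/6188 (approx. 0.968811)
bound < U <= 1, so the RM sufficient condition is not met (inconclusive; an exact test such as response-time analysis is needed).

0.9688


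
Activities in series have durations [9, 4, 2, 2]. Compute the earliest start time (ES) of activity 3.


Activity 3 starts after activities 1 through 2 complete.
Predecessor durations: [9, 4]
ES = 9 + 4 = 13

13


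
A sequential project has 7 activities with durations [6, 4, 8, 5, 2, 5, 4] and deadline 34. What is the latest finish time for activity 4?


LF(activity 4) = deadline - sum of successor durations
Successors: activities 5 through 7 with durations [2, 5, 4]
Sum of successor durations = 11
LF = 34 - 11 = 23

23


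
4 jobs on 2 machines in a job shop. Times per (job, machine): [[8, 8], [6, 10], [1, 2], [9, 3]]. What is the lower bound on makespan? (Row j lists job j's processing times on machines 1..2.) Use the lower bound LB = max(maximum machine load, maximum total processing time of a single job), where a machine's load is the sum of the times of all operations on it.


Machine loads:
  Machine 1: 8 + 6 + 1 + 9 = 24
  Machine 2: 8 + 10 + 2 + 3 = 23
Max machine load = 24
Job totals:
  Job 1: 16
  Job 2: 16
  Job 3: 3
  Job 4: 12
Max job total = 16
Lower bound = max(24, 16) = 24

24


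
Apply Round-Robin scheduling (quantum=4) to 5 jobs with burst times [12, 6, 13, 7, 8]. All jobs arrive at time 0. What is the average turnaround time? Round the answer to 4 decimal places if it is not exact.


Time quantum = 4
Execution trace:
  J1 runs 4 units, time = 4
  J2 runs 4 units, time = 8
  J3 runs 4 units, time = 12
  J4 runs 4 units, time = 16
  J5 runs 4 units, time = 20
  J1 runs 4 units, time = 24
  J2 runs 2 units, time = 26
  J3 runs 4 units, time = 30
  J4 runs 3 units, time = 33
  J5 runs 4 units, time = 37
  J1 runs 4 units, time = 41
  J3 runs 4 units, time = 45
  J3 runs 1 units, time = 46
Finish times: [41, 26, 46, 33, 37]
Average turnaround = 183/5 = 36.6

36.6


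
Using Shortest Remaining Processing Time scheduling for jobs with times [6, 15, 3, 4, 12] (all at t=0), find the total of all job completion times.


Since all jobs arrive at t=0, SRPT equals SPT ordering.
SPT order: [3, 4, 6, 12, 15]
Completion times:
  Job 1: p=3, C=3
  Job 2: p=4, C=7
  Job 3: p=6, C=13
  Job 4: p=12, C=25
  Job 5: p=15, C=40
Total completion time = 3 + 7 + 13 + 25 + 40 = 88

88


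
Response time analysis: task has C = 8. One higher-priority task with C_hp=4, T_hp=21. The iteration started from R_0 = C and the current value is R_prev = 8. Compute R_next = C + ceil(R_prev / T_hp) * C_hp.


R_next = C + ceil(R_prev / T_hp) * C_hp
ceil(8 / 21) = ceil(0.381) = 1
Interference = 1 * 4 = 4
R_next = 8 + 4 = 12

12


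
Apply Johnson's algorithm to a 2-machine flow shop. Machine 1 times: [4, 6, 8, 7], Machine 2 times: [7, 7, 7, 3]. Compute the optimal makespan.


Apply Johnson's rule:
  Group 1 (a <= b): [(1, 4, 7), (2, 6, 7)]
  Group 2 (a > b): [(3, 8, 7), (4, 7, 3)]
Optimal job order: [1, 2, 3, 4]
Schedule:
  Job 1: M1 done at 4, M2 done at 11
  Job 2: M1 done at 10, M2 done at 18
  Job 3: M1 done at 18, M2 done at 25
  Job 4: M1 done at 25, M2 done at 28
Makespan = 28

28


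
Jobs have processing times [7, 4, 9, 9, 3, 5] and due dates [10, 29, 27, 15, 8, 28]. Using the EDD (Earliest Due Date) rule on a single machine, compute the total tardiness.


Sort by due date (EDD order): [(3, 8), (7, 10), (9, 15), (9, 27), (5, 28), (4, 29)]
Compute completion times and tardiness:
  Job 1: p=3, d=8, C=3, tardiness=max(0,3-8)=0
  Job 2: p=7, d=10, C=10, tardiness=max(0,10-10)=0
  Job 3: p=9, d=15, C=19, tardiness=max(0,19-15)=4
  Job 4: p=9, d=27, C=28, tardiness=max(0,28-27)=1
  Job 5: p=5, d=28, C=33, tardiness=max(0,33-28)=5
  Job 6: p=4, d=29, C=37, tardiness=max(0,37-29)=8
Total tardiness = 18

18


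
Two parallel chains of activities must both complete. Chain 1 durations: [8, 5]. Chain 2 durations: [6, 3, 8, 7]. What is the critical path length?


Path A total = 8 + 5 = 13
Path B total = 6 + 3 + 8 + 7 = 24
Critical path = longest path = max(13, 24) = 24

24


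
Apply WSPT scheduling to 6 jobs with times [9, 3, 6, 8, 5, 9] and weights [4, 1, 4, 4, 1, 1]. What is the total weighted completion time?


Compute p/w ratios and sort ascending (WSPT): [(6, 4), (8, 4), (9, 4), (3, 1), (5, 1), (9, 1)]
Compute weighted completion times:
  Job (p=6,w=4): C=6, w*C=4*6=24
  Job (p=8,w=4): C=14, w*C=4*14=56
  Job (p=9,w=4): C=23, w*C=4*23=92
  Job (p=3,w=1): C=26, w*C=1*26=26
  Job (p=5,w=1): C=31, w*C=1*31=31
  Job (p=9,w=1): C=40, w*C=1*40=40
Total weighted completion time = 269

269


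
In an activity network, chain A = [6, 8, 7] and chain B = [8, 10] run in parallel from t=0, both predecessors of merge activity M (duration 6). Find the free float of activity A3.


ES(A3) = sum of predecessors on chain A = 14
EF(A3) = ES + duration = 14 + 7 = 21
Successor of A3 is M. ES(M) = max(sum(A), sum(B)) = max(21, 18) = 21
Free float = ES(successor) - EF(current) = 21 - 21 = 0

0


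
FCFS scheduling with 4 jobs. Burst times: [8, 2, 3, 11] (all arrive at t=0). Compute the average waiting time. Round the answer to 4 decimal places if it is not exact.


FCFS order (as given): [8, 2, 3, 11]
Waiting times:
  Job 1: wait = 0
  Job 2: wait = 8
  Job 3: wait = 10
  Job 4: wait = 13
Sum of waiting times = 31
Average waiting time = 31/4 = 7.75

7.75


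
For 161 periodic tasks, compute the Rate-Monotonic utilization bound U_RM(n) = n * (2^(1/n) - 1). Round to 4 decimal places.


Compute 2^(1/161) = 1.0043145429
Subtract 1: 1.0043145429 - 1 = 0.0043145429
Multiply by n: 161 * 0.0043145429 = 0.6946414069
Round to 4 dp: 0.6946

0.6946


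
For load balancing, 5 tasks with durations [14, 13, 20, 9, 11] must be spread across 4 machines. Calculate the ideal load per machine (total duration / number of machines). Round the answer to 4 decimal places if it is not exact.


Total processing time = 14 + 13 + 20 + 9 + 11 = 67
Number of machines = 4
Ideal balanced load = 67 / 4 = 16.75

16.75


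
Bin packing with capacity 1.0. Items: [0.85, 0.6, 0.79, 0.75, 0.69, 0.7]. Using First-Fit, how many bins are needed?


Place items sequentially using First-Fit:
  Item 0.85 -> new Bin 1
  Item 0.6 -> new Bin 2
  Item 0.79 -> new Bin 3
  Item 0.75 -> new Bin 4
  Item 0.69 -> new Bin 5
  Item 0.7 -> new Bin 6
Total bins used = 6

6


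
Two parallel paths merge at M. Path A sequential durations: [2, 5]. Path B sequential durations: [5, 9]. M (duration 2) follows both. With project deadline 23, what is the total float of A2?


Forward pass: ES(A2) = sum of predecessors on chain A = 2
EF = ES + duration = 2 + 5 = 7
Backward pass: LF(M) = deadline = 23; LS(M) = 23 - 2 = 21
LF(A2) = LS(M) - sum(successors on chain A) = 21 - 0 = 21
LS = LF - duration = 21 - 5 = 16
Total float = LS - ES = 16 - 2 = 14

14


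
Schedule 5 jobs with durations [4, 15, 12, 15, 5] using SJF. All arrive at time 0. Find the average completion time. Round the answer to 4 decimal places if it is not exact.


SJF order (ascending): [4, 5, 12, 15, 15]
Completion times:
  Job 1: burst=4, C=4
  Job 2: burst=5, C=9
  Job 3: burst=12, C=21
  Job 4: burst=15, C=36
  Job 5: burst=15, C=51
Average completion = 121/5 = 24.2

24.2


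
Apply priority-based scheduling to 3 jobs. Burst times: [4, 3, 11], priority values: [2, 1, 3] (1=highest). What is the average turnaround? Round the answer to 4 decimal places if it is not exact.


Sort by priority (ascending = highest first):
Order: [(1, 3), (2, 4), (3, 11)]
Completion times:
  Priority 1, burst=3, C=3
  Priority 2, burst=4, C=7
  Priority 3, burst=11, C=18
Average turnaround = 28/3 = 9.3333

9.3333


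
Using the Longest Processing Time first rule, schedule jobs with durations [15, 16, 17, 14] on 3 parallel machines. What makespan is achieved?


Sort jobs in decreasing order (LPT): [17, 16, 15, 14]
Assign each job to the least loaded machine:
  Machine 1: jobs [17], load = 17
  Machine 2: jobs [16], load = 16
  Machine 3: jobs [15, 14], load = 29
Makespan = max load = 29

29


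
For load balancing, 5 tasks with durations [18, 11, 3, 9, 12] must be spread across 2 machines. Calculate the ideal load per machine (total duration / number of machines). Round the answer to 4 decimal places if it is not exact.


Total processing time = 18 + 11 + 3 + 9 + 12 = 53
Number of machines = 2
Ideal balanced load = 53 / 2 = 26.5

26.5


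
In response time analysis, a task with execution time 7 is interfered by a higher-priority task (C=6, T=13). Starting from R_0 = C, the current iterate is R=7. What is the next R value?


R_next = C + ceil(R_prev / T_hp) * C_hp
ceil(7 / 13) = ceil(0.5385) = 1
Interference = 1 * 6 = 6
R_next = 7 + 6 = 13

13


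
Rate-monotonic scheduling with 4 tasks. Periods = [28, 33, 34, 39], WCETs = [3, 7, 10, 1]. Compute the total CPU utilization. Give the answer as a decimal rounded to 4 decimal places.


Compute individual utilizations (exact fractions):
  Task 1: C/T = 3/28 (approx. 0.1071)
  Task 2: C/T = 7/33 (approx. 0.2121)
  Task 3: C/T = 10/34 = 5/17 (approx. 0.2941)
  Task 4: C/T = 1/39 (approx. 0.0256)
Total utilization U = 3/28 + 7/33 + 5/17 + 1/39 = 43497/68068
Rounded to 4 decimal places: U = 0.6390
RM (Liu & Layland) bound for 4 tasks = 0.756828; compare with U = 43497/68068 (approx. 0.639023)
U <= bound, so schedulable by RM sufficient condition.

0.6390


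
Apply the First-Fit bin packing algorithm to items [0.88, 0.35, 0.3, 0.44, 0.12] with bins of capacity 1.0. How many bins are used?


Place items sequentially using First-Fit:
  Item 0.88 -> new Bin 1
  Item 0.35 -> new Bin 2
  Item 0.3 -> Bin 2 (now 0.65)
  Item 0.44 -> new Bin 3
  Item 0.12 -> Bin 1 (now 1.0)
Total bins used = 3

3


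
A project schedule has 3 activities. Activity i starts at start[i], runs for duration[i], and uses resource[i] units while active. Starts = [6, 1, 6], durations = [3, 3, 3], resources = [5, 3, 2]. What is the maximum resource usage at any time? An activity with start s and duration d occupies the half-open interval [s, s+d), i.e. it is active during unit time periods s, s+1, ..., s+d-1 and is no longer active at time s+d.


Each activity i is active on [start_i, start_i + duration_i).
Compute total resource usage per time slot:
  t=0: active resources = [], total = 0
  t=1: active resources = [3], total = 3
  t=2: active resources = [3], total = 3
  t=3: active resources = [3], total = 3
  t=4: active resources = [], total = 0
  t=5: active resources = [], total = 0
  t=6: active resources = [5, 2], total = 7
  t=7: active resources = [5, 2], total = 7
  t=8: active resources = [5, 2], total = 7
Peak resource demand = 7

7


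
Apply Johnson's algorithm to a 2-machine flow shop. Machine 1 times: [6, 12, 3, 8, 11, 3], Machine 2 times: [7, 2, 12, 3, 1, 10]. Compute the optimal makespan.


Apply Johnson's rule:
  Group 1 (a <= b): [(3, 3, 12), (6, 3, 10), (1, 6, 7)]
  Group 2 (a > b): [(4, 8, 3), (2, 12, 2), (5, 11, 1)]
Optimal job order: [3, 6, 1, 4, 2, 5]
Schedule:
  Job 3: M1 done at 3, M2 done at 15
  Job 6: M1 done at 6, M2 done at 25
  Job 1: M1 done at 12, M2 done at 32
  Job 4: M1 done at 20, M2 done at 35
  Job 2: M1 done at 32, M2 done at 37
  Job 5: M1 done at 43, M2 done at 44
Makespan = 44

44


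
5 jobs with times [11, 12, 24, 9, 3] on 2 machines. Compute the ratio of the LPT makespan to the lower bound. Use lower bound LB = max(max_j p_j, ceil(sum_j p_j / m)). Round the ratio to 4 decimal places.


LPT order: [24, 12, 11, 9, 3]
Machine loads after assignment: [27, 32]
LPT makespan = 32
Lower bound = max(max_job, ceil(total/2)) = max(24, 30) = 30
Ratio = 32 / 30 = 1.0667

1.0667


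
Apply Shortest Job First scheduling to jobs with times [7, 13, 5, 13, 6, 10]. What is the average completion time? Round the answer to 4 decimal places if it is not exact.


SJF order (ascending): [5, 6, 7, 10, 13, 13]
Completion times:
  Job 1: burst=5, C=5
  Job 2: burst=6, C=11
  Job 3: burst=7, C=18
  Job 4: burst=10, C=28
  Job 5: burst=13, C=41
  Job 6: burst=13, C=54
Average completion = 157/6 = 26.1667

26.1667


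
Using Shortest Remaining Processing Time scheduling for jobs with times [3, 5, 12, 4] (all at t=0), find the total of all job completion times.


Since all jobs arrive at t=0, SRPT equals SPT ordering.
SPT order: [3, 4, 5, 12]
Completion times:
  Job 1: p=3, C=3
  Job 2: p=4, C=7
  Job 3: p=5, C=12
  Job 4: p=12, C=24
Total completion time = 3 + 7 + 12 + 24 = 46

46


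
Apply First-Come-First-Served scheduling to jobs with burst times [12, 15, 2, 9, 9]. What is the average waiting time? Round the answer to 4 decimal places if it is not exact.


FCFS order (as given): [12, 15, 2, 9, 9]
Waiting times:
  Job 1: wait = 0
  Job 2: wait = 12
  Job 3: wait = 27
  Job 4: wait = 29
  Job 5: wait = 38
Sum of waiting times = 106
Average waiting time = 106/5 = 21.2

21.2


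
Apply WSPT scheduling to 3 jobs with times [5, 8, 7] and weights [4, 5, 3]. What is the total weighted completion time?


Compute p/w ratios and sort ascending (WSPT): [(5, 4), (8, 5), (7, 3)]
Compute weighted completion times:
  Job (p=5,w=4): C=5, w*C=4*5=20
  Job (p=8,w=5): C=13, w*C=5*13=65
  Job (p=7,w=3): C=20, w*C=3*20=60
Total weighted completion time = 145

145


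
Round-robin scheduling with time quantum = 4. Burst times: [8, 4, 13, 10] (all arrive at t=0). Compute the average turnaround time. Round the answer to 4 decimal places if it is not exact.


Time quantum = 4
Execution trace:
  J1 runs 4 units, time = 4
  J2 runs 4 units, time = 8
  J3 runs 4 units, time = 12
  J4 runs 4 units, time = 16
  J1 runs 4 units, time = 20
  J3 runs 4 units, time = 24
  J4 runs 4 units, time = 28
  J3 runs 4 units, time = 32
  J4 runs 2 units, time = 34
  J3 runs 1 units, time = 35
Finish times: [20, 8, 35, 34]
Average turnaround = 97/4 = 24.25

24.25


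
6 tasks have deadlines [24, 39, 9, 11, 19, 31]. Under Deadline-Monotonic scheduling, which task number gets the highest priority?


Sort tasks by relative deadline (ascending):
  Task 3: deadline = 9
  Task 4: deadline = 11
  Task 5: deadline = 19
  Task 1: deadline = 24
  Task 6: deadline = 31
  Task 2: deadline = 39
Priority order (highest first): [3, 4, 5, 1, 6, 2]
Highest priority task = 3

3


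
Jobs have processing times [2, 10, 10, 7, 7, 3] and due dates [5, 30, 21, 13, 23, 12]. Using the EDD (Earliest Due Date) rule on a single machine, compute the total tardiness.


Sort by due date (EDD order): [(2, 5), (3, 12), (7, 13), (10, 21), (7, 23), (10, 30)]
Compute completion times and tardiness:
  Job 1: p=2, d=5, C=2, tardiness=max(0,2-5)=0
  Job 2: p=3, d=12, C=5, tardiness=max(0,5-12)=0
  Job 3: p=7, d=13, C=12, tardiness=max(0,12-13)=0
  Job 4: p=10, d=21, C=22, tardiness=max(0,22-21)=1
  Job 5: p=7, d=23, C=29, tardiness=max(0,29-23)=6
  Job 6: p=10, d=30, C=39, tardiness=max(0,39-30)=9
Total tardiness = 16

16


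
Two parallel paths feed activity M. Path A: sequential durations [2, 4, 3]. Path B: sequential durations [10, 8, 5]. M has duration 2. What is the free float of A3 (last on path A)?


ES(A3) = sum of predecessors on chain A = 6
EF(A3) = ES + duration = 6 + 3 = 9
Successor of A3 is M. ES(M) = max(sum(A), sum(B)) = max(9, 23) = 23
Free float = ES(successor) - EF(current) = 23 - 9 = 14

14


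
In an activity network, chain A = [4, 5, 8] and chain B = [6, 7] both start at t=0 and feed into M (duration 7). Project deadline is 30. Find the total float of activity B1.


Forward pass: ES(B1) = sum of predecessors on chain B = 0
EF = ES + duration = 0 + 6 = 6
Backward pass: LF(M) = deadline = 30; LS(M) = 30 - 7 = 23
LF(B1) = LS(M) - sum(successors on chain B) = 23 - 7 = 16
LS = LF - duration = 16 - 6 = 10
Total float = LS - ES = 10 - 0 = 10

10


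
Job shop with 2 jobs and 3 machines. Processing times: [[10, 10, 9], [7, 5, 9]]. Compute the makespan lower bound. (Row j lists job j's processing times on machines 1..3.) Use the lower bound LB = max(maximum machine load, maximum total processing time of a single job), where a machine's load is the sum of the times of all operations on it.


Machine loads:
  Machine 1: 10 + 7 = 17
  Machine 2: 10 + 5 = 15
  Machine 3: 9 + 9 = 18
Max machine load = 18
Job totals:
  Job 1: 29
  Job 2: 21
Max job total = 29
Lower bound = max(18, 29) = 29

29


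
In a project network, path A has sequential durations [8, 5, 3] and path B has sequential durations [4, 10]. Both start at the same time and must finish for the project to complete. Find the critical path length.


Path A total = 8 + 5 + 3 = 16
Path B total = 4 + 10 = 14
Critical path = longest path = max(16, 14) = 16

16


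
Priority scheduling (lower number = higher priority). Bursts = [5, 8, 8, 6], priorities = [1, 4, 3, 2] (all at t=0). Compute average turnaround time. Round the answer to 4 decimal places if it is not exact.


Sort by priority (ascending = highest first):
Order: [(1, 5), (2, 6), (3, 8), (4, 8)]
Completion times:
  Priority 1, burst=5, C=5
  Priority 2, burst=6, C=11
  Priority 3, burst=8, C=19
  Priority 4, burst=8, C=27
Average turnaround = 62/4 = 15.5

15.5


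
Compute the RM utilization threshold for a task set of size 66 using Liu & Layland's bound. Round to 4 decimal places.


Compute 2^(1/66) = 1.0105575720
Subtract 1: 1.0105575720 - 1 = 0.0105575720
Multiply by n: 66 * 0.0105575720 = 0.6967997520
Round to 4 dp: 0.6968

0.6968


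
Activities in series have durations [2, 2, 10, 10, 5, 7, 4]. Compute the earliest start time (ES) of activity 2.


Activity 2 starts after activities 1 through 1 complete.
Predecessor durations: [2]
ES = 2 = 2

2


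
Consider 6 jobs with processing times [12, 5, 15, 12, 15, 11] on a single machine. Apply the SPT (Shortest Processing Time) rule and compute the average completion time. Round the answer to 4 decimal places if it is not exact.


Sort jobs by processing time (SPT order): [5, 11, 12, 12, 15, 15]
Compute completion times sequentially:
  Job 1: processing = 5, completes at 5
  Job 2: processing = 11, completes at 16
  Job 3: processing = 12, completes at 28
  Job 4: processing = 12, completes at 40
  Job 5: processing = 15, completes at 55
  Job 6: processing = 15, completes at 70
Sum of completion times = 214
Average completion time = 214/6 = 35.6667

35.6667


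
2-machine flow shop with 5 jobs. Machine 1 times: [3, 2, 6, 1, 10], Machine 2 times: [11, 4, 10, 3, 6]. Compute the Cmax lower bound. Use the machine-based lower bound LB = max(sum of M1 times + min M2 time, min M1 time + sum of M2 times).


LB1 = sum(M1 times) + min(M2 times) = 22 + 3 = 25
LB2 = min(M1 times) + sum(M2 times) = 1 + 34 = 35
Lower bound = max(LB1, LB2) = max(25, 35) = 35

35


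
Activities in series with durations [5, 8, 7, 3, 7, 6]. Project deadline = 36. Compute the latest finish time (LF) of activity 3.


LF(activity 3) = deadline - sum of successor durations
Successors: activities 4 through 6 with durations [3, 7, 6]
Sum of successor durations = 16
LF = 36 - 16 = 20

20


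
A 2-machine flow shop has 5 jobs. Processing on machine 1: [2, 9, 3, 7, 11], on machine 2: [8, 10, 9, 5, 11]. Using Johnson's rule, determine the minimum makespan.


Apply Johnson's rule:
  Group 1 (a <= b): [(1, 2, 8), (3, 3, 9), (2, 9, 10), (5, 11, 11)]
  Group 2 (a > b): [(4, 7, 5)]
Optimal job order: [1, 3, 2, 5, 4]
Schedule:
  Job 1: M1 done at 2, M2 done at 10
  Job 3: M1 done at 5, M2 done at 19
  Job 2: M1 done at 14, M2 done at 29
  Job 5: M1 done at 25, M2 done at 40
  Job 4: M1 done at 32, M2 done at 45
Makespan = 45

45


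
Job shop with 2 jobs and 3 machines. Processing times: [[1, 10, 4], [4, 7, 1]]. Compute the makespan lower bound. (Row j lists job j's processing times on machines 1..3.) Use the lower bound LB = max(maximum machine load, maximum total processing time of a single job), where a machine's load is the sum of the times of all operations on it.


Machine loads:
  Machine 1: 1 + 4 = 5
  Machine 2: 10 + 7 = 17
  Machine 3: 4 + 1 = 5
Max machine load = 17
Job totals:
  Job 1: 15
  Job 2: 12
Max job total = 15
Lower bound = max(17, 15) = 17

17


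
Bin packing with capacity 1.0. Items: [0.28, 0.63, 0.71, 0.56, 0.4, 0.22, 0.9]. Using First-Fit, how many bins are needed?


Place items sequentially using First-Fit:
  Item 0.28 -> new Bin 1
  Item 0.63 -> Bin 1 (now 0.91)
  Item 0.71 -> new Bin 2
  Item 0.56 -> new Bin 3
  Item 0.4 -> Bin 3 (now 0.96)
  Item 0.22 -> Bin 2 (now 0.93)
  Item 0.9 -> new Bin 4
Total bins used = 4

4
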